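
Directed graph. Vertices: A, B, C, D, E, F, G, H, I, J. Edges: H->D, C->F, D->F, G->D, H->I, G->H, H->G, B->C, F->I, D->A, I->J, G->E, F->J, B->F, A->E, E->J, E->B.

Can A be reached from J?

J has no outgoing edges, so nothing is reachable from it.

No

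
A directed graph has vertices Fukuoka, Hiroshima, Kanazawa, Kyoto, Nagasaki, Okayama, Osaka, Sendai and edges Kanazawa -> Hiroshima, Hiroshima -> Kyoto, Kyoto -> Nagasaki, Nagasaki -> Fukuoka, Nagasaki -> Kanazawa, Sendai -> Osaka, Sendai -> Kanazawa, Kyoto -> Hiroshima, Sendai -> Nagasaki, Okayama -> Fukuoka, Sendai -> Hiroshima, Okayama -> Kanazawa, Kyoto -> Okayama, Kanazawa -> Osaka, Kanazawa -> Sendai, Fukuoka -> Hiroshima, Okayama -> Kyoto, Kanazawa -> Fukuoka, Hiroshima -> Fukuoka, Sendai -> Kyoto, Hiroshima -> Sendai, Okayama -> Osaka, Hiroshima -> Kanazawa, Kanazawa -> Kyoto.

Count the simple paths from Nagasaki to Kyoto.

Nagasaki→Fukuoka→Hiroshima→Kanazawa→Kyoto
Nagasaki→Fukuoka→Hiroshima→Kanazawa→Sendai→Kyoto
Nagasaki→Fukuoka→Hiroshima→Kyoto
Nagasaki→Fukuoka→Hiroshima→Sendai→Kanazawa→Kyoto
Nagasaki→Fukuoka→Hiroshima→Sendai→Kyoto
Nagasaki→Kanazawa→Fukuoka→Hiroshima→Kyoto
Nagasaki→Kanazawa→Fukuoka→Hiroshima→Sendai→Kyoto
Nagasaki→Kanazawa→Hiroshima→Kyoto
Nagasaki→Kanazawa→Hiroshima→Sendai→Kyoto
Nagasaki→Kanazawa→Kyoto
Nagasaki→Kanazawa→Sendai→Hiroshima→Kyoto
Nagasaki→Kanazawa→Sendai→Kyoto

12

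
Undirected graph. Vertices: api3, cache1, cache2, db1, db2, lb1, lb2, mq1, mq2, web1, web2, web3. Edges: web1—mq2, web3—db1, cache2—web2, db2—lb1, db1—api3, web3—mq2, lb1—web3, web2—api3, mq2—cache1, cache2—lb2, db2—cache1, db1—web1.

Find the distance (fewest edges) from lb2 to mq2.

Distance 0: lb2.
Distance 1: cache2.
Distance 2: web2.
Distance 3: api3.
Distance 4: db1.
Distance 5: web1, web3.
Distance 6: lb1, mq2 — contains mq2.

6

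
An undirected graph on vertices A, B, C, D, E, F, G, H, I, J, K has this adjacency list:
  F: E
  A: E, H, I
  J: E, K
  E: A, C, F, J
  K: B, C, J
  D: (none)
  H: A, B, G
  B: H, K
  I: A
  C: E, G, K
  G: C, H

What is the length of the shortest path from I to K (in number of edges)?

Distance 0: I.
Distance 1: A.
Distance 2: E, H.
Distance 3: B, C, F, G, J.
Distance 4: K — contains K.

4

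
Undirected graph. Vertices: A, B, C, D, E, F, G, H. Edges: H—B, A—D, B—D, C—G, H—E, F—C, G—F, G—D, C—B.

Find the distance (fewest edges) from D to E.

3

Distance 0: D.
Distance 1: A, B, G.
Distance 2: C, F, H.
Distance 3: E — contains E.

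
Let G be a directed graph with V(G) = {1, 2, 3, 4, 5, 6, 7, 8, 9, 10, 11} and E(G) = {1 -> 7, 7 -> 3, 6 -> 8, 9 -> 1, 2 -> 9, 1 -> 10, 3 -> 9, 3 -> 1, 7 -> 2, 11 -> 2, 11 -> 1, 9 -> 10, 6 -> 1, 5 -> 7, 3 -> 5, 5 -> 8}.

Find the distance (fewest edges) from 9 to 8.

Distance 0: 9.
Distance 1: 1, 10.
Distance 2: 7.
Distance 3: 2, 3.
Distance 4: 5.
Distance 5: 8 — contains 8.

5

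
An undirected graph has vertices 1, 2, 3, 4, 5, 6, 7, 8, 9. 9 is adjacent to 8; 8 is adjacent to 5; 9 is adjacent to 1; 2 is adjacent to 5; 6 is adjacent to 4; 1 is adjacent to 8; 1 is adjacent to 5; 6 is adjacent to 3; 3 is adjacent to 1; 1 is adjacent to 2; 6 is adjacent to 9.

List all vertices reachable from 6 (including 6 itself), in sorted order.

1, 2, 3, 4, 5, 6, 8, 9

Start at 6.
Its neighbours: 3, 4, 9.
Then their neighbours: 1, 8.
Then next layer: 2, 5.
Nothing further is reachable.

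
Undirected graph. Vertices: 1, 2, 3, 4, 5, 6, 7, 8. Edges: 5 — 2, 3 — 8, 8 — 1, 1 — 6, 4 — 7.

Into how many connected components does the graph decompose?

3

From 1: component {1, 3, 6, 8}.
From 2: component {2, 5}.
From 4: component {4, 7}.
That's 3 components.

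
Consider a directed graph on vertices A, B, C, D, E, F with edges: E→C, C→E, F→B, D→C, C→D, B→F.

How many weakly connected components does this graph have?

From A: component {A}.
From B: component {B, F}.
From C: component {C, D, E}.
That's 3 components.

3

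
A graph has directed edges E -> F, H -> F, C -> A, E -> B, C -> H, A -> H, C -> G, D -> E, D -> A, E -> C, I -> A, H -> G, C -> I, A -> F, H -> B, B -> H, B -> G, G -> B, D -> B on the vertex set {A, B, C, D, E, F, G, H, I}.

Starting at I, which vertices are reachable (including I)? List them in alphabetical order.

Start at I.
Its neighbours: A.
Then their neighbours: F, H.
Then next layer: B, G.
Nothing further is reachable.

A, B, F, G, H, I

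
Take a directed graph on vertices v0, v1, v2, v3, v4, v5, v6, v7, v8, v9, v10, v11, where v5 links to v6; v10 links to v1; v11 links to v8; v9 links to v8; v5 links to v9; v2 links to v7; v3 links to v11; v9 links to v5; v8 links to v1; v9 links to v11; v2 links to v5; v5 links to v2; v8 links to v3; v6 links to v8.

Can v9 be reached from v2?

Yes

Explore from v2.
Distance 1: reach v5, v7.
Distance 2: reach v6, v9.
Found v9.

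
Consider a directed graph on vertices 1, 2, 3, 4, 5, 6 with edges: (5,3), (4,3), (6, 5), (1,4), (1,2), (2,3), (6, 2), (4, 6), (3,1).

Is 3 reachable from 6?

Explore from 6.
Distance 1: reach 2, 5.
Distance 2: reach 3.
Found 3.

Yes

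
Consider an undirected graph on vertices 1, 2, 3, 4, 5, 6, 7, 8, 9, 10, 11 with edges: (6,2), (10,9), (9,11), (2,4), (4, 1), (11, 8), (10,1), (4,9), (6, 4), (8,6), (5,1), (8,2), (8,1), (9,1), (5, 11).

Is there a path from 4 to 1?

Yes

Explore from 4.
Distance 1: reach 1, 2, 6, 9.
Found 1.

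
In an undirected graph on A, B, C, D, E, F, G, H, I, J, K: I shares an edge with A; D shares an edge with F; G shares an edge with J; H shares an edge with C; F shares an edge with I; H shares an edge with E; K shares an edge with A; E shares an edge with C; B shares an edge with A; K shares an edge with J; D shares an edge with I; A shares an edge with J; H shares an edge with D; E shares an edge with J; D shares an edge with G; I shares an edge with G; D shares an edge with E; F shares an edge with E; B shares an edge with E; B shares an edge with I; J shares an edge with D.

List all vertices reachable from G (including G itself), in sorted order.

A, B, C, D, E, F, G, H, I, J, K

Start at G.
Its neighbours: D, I, J.
Then their neighbours: A, B, E, F, H, K.
Then next layer: C.
Every vertex is now reached.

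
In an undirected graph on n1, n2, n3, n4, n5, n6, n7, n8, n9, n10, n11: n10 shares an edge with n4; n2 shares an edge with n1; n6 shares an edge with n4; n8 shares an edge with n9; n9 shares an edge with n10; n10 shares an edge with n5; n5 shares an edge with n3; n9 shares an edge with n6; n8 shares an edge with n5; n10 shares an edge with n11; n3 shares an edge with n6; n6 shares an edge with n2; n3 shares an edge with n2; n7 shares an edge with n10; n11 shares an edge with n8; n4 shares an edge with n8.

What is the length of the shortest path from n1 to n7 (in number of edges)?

5

Distance 0: n1.
Distance 1: n2.
Distance 2: n3, n6.
Distance 3: n4, n5, n9.
Distance 4: n8, n10.
Distance 5: n7, n11 — contains n7.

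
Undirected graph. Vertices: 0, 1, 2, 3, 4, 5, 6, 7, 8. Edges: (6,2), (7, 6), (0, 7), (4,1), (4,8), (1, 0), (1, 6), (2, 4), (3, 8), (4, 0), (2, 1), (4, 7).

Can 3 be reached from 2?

Yes

Explore from 2.
Distance 1: reach 1, 4, 6.
Distance 2: reach 0, 7, 8.
Distance 3: reach 3.
Found 3.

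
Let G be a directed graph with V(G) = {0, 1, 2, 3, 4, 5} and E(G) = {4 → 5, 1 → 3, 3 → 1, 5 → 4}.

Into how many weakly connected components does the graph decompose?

4

From 0: component {0}.
From 1: component {1, 3}.
From 2: component {2}.
From 4: component {4, 5}.
That's 4 components.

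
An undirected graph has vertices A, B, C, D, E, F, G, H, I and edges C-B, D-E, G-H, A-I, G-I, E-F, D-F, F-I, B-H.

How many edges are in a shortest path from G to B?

Distance 0: G.
Distance 1: H, I.
Distance 2: A, B, F — contains B.

2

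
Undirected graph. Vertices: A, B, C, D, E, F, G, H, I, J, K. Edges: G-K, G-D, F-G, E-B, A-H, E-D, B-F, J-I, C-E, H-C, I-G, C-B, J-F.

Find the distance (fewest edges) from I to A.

6

Distance 0: I.
Distance 1: G, J.
Distance 2: D, F, K.
Distance 3: B, E.
Distance 4: C.
Distance 5: H.
Distance 6: A — contains A.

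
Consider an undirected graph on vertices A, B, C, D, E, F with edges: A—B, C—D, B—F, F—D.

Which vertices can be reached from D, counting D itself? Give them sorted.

A, B, C, D, F

Start at D.
Its neighbours: C, F.
Then their neighbours: B.
Then next layer: A.
Nothing further is reachable.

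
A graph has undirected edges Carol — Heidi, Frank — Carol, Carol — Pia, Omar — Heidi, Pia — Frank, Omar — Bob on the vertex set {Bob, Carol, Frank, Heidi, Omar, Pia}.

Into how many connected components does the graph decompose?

From Bob: component {Bob, Carol, Frank, Heidi, Omar, Pia}.
That's 1 component.

1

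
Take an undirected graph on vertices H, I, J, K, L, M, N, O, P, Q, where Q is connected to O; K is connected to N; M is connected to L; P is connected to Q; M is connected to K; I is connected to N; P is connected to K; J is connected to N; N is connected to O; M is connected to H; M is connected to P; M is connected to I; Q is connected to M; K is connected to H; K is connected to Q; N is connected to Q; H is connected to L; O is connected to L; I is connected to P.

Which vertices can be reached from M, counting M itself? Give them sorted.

Start at M.
Its neighbours: H, I, K, L, P, Q.
Then their neighbours: N, O.
Then next layer: J.
Every vertex is now reached.

H, I, J, K, L, M, N, O, P, Q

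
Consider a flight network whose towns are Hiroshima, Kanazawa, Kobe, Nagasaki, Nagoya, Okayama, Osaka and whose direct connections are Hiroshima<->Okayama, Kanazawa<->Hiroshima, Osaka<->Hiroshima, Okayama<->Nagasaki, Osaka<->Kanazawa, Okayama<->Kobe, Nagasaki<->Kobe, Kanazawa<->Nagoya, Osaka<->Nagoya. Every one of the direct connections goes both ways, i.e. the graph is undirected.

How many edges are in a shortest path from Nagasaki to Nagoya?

4

Distance 0: Nagasaki.
Distance 1: Kobe, Okayama.
Distance 2: Hiroshima.
Distance 3: Kanazawa, Osaka.
Distance 4: Nagoya — contains Nagoya.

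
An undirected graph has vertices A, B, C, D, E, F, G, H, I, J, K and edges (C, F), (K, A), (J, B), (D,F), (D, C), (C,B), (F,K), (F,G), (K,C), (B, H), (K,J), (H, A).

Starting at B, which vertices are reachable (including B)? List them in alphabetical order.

Start at B.
Its neighbours: C, H, J.
Then their neighbours: A, D, F, K.
Then next layer: G.
Nothing further is reachable.

A, B, C, D, F, G, H, J, K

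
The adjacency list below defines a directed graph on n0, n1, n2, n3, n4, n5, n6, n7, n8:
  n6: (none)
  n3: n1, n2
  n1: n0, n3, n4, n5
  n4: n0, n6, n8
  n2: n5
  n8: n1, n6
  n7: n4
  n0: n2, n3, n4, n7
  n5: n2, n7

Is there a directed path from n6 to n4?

n6 has no outgoing edges, so nothing is reachable from it.

No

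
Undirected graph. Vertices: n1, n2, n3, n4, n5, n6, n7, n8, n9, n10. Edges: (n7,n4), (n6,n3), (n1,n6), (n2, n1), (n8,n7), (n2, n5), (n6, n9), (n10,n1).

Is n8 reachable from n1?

No

Explore from n1.
Distance 1: reach n2, n6, n10.
Distance 2: reach n3, n5, n9.
The search is exhausted without reaching n8; it lies in a different component.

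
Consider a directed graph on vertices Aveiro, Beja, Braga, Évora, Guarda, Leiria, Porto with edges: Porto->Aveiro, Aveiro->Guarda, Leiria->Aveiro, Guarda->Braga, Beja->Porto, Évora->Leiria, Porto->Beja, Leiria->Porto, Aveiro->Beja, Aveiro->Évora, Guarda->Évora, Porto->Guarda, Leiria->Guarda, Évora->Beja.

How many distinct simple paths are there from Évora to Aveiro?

3

Évora→Beja→Porto→Aveiro
Évora→Leiria→Aveiro
Évora→Leiria→Porto→Aveiro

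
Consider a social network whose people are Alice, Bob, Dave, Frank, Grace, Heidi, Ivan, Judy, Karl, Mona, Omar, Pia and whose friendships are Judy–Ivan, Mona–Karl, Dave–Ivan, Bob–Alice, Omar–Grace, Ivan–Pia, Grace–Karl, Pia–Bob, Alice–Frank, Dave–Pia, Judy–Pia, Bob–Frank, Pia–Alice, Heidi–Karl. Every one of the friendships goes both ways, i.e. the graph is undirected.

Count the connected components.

From Alice: component {Alice, Bob, Dave, Frank, Ivan, Judy, Pia}.
From Grace: component {Grace, Heidi, Karl, Mona, Omar}.
That's 2 components.

2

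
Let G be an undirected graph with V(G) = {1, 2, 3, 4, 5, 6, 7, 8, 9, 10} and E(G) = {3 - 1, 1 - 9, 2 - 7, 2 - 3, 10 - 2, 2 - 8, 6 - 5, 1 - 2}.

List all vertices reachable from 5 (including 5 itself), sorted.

5, 6

Start at 5.
Its neighbours: 6.
Nothing further is reachable.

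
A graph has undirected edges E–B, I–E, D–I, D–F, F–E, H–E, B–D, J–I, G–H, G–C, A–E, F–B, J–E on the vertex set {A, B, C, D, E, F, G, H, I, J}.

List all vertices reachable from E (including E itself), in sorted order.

Start at E.
Its neighbours: A, B, F, H, I, J.
Then their neighbours: D, G.
Then next layer: C.
Every vertex is now reached.

A, B, C, D, E, F, G, H, I, J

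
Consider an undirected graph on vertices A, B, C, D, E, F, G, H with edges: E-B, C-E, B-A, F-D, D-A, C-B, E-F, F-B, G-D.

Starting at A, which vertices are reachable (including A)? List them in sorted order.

Start at A.
Its neighbours: B, D.
Then their neighbours: C, E, F, G.
Nothing further is reachable.

A, B, C, D, E, F, G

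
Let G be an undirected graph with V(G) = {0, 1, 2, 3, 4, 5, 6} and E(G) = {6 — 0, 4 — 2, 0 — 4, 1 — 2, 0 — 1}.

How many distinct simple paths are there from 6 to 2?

6–0–1–2
6–0–4–2

2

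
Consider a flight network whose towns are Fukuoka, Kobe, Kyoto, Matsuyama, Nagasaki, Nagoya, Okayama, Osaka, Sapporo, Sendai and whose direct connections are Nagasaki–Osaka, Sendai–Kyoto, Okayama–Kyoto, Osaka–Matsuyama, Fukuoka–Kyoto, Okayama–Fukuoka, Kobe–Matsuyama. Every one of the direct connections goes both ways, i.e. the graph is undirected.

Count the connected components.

4

From Fukuoka: component {Fukuoka, Kyoto, Okayama, Sendai}.
From Kobe: component {Kobe, Matsuyama, Nagasaki, Osaka}.
From Nagoya: component {Nagoya}.
From Sapporo: component {Sapporo}.
That's 4 components.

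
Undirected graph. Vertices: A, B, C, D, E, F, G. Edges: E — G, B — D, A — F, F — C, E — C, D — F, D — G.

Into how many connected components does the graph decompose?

From A: component {A, B, C, D, E, F, G}.
That's 1 component.

1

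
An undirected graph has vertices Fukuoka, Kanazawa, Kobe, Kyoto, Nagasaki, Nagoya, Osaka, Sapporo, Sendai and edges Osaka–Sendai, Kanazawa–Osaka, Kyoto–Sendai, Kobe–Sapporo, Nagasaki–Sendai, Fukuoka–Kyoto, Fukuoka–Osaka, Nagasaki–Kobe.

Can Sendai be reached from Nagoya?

No

Nagoya has no edges, so nothing is reachable from it.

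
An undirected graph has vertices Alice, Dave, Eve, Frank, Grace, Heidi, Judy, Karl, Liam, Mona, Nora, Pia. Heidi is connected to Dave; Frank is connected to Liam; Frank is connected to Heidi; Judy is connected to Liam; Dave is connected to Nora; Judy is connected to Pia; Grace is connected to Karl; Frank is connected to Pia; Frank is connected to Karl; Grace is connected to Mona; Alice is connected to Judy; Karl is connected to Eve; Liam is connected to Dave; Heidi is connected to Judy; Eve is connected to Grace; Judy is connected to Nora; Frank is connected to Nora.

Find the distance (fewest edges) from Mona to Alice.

Distance 0: Mona.
Distance 1: Grace.
Distance 2: Eve, Karl.
Distance 3: Frank.
Distance 4: Heidi, Liam, Nora, Pia.
Distance 5: Dave, Judy.
Distance 6: Alice — contains Alice.

6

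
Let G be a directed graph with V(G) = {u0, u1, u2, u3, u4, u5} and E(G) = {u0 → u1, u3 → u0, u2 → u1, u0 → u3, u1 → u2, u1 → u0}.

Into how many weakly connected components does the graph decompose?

From u0: component {u0, u1, u2, u3}.
From u4: component {u4}.
From u5: component {u5}.
That's 3 components.

3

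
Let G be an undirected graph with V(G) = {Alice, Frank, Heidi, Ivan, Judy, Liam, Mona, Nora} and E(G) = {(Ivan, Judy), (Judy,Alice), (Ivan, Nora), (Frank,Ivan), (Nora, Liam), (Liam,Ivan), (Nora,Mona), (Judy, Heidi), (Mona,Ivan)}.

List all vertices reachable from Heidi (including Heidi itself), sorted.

Alice, Frank, Heidi, Ivan, Judy, Liam, Mona, Nora

Start at Heidi.
Its neighbours: Judy.
Then their neighbours: Alice, Ivan.
Then next layer: Frank, Liam, Mona, Nora.
Every vertex is now reached.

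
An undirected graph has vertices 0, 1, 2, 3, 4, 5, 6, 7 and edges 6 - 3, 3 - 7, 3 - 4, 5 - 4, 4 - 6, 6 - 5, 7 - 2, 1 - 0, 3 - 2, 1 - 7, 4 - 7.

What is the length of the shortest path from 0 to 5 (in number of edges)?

4

Distance 0: 0.
Distance 1: 1.
Distance 2: 7.
Distance 3: 2, 3, 4.
Distance 4: 5, 6 — contains 5.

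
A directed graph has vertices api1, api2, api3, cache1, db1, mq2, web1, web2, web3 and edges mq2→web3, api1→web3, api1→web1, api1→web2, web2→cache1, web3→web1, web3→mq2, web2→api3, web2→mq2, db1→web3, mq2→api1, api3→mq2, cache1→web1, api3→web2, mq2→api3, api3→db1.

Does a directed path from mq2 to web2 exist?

Explore from mq2.
Distance 1: reach api1, api3, web3.
Distance 2: reach db1, web1, web2.
Found web2.

Yes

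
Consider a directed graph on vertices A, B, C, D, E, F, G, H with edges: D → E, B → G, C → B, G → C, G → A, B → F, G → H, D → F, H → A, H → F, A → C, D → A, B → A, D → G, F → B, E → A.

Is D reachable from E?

Explore from E.
Distance 1: reach A.
Distance 2: reach C.
Distance 3: reach B.
Distance 4: reach F, G.
Distance 5: reach H.
The search from E is exhausted; no directed path reaches D.

No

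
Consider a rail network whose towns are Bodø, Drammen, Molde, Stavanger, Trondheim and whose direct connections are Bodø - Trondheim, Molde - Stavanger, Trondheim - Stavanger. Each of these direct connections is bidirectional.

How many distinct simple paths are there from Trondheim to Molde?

1

Trondheim–Stavanger–Molde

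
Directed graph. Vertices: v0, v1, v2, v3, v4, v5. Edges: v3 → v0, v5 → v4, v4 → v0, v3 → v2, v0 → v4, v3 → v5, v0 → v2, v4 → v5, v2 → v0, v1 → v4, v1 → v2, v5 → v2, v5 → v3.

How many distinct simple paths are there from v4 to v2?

4

v4→v0→v2
v4→v5→v2
v4→v5→v3→v0→v2
v4→v5→v3→v2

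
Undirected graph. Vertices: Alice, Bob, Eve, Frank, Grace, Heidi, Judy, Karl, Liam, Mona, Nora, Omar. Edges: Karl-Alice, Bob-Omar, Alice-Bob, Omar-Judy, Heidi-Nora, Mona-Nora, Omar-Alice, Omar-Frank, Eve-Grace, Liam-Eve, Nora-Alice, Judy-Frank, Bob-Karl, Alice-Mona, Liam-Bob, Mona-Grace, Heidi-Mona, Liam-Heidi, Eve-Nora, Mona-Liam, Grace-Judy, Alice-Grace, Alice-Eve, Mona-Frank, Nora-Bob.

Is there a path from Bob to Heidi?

Explore from Bob.
Distance 1: reach Alice, Karl, Liam, Nora, Omar.
Distance 2: reach Eve, Frank, Grace, Heidi, Judy, Mona.
Found Heidi.

Yes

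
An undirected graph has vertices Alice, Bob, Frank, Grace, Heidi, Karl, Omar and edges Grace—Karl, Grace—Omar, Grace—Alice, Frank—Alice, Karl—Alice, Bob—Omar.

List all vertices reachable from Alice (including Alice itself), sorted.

Alice, Bob, Frank, Grace, Karl, Omar

Start at Alice.
Its neighbours: Frank, Grace, Karl.
Then their neighbours: Omar.
Then next layer: Bob.
Nothing further is reachable.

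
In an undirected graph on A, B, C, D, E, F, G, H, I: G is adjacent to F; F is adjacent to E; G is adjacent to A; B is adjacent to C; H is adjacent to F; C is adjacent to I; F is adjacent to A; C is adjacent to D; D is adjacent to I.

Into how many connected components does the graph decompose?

2

From A: component {A, E, F, G, H}.
From B: component {B, C, D, I}.
That's 2 components.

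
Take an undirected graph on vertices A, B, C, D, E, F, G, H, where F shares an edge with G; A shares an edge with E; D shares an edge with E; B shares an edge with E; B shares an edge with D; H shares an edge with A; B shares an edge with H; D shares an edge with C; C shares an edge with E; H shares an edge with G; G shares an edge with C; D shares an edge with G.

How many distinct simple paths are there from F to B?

F–G–C–D–B
F–G–C–D–E–A–H–B
F–G–C–D–E–B
F–G–C–E–A–H–B
F–G–C–E–B
F–G–C–E–D–B
F–G–D–B
F–G–D–C–E–A–H–B
F–G–D–C–E–B
F–G–D–E–A–H–B
F–G–D–E–B
F–G–H–A–E–B
F–G–H–A–E–C–D–B
F–G–H–A–E–D–B
F–G–H–B

15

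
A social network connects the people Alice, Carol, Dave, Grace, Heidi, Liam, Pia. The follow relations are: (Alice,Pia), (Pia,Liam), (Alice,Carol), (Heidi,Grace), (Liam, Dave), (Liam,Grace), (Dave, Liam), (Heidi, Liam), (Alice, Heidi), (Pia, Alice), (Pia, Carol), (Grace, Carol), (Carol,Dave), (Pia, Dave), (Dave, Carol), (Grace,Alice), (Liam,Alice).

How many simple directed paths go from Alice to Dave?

8

Alice→Carol→Dave
Alice→Heidi→Grace→Carol→Dave
Alice→Heidi→Liam→Dave
Alice→Heidi→Liam→Grace→Carol→Dave
Alice→Pia→Carol→Dave
Alice→Pia→Dave
Alice→Pia→Liam→Dave
Alice→Pia→Liam→Grace→Carol→Dave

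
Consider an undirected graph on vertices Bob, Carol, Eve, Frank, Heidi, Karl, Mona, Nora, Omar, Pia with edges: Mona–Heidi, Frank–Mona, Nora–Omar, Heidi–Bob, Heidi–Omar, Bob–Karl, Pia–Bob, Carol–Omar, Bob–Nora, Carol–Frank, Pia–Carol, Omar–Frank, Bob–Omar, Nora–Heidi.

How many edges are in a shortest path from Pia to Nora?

Distance 0: Pia.
Distance 1: Bob, Carol.
Distance 2: Frank, Heidi, Karl, Nora, Omar — contains Nora.

2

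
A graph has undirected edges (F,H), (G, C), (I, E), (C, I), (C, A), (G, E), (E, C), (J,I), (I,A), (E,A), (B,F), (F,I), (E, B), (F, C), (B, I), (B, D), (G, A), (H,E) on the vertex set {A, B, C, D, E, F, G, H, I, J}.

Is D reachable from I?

Explore from I.
Distance 1: reach A, B, C, E, F, J.
Distance 2: reach D, G, H.
Found D.

Yes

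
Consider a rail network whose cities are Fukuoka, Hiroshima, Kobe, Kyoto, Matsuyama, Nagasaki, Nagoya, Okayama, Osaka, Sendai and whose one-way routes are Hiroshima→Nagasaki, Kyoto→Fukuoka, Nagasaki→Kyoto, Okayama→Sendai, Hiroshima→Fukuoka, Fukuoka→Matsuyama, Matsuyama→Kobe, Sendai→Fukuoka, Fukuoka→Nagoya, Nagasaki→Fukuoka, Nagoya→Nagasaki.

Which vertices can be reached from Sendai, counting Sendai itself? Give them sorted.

Fukuoka, Kobe, Kyoto, Matsuyama, Nagasaki, Nagoya, Sendai

Start at Sendai.
Its neighbours: Fukuoka.
Then their neighbours: Matsuyama, Nagoya.
Then next layer: Kobe, Nagasaki.
Then next layer: Kyoto.
Nothing further is reachable.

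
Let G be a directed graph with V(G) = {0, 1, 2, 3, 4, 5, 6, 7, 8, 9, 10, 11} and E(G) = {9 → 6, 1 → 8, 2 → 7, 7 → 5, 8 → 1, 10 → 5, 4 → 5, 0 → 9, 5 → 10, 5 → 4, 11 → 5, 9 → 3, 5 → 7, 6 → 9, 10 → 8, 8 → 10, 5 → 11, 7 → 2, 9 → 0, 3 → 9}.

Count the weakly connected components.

From 0: component {0, 3, 6, 9}.
From 1: component {1, 2, 4, 5, 7, 8, 10, 11}.
That's 2 components.

2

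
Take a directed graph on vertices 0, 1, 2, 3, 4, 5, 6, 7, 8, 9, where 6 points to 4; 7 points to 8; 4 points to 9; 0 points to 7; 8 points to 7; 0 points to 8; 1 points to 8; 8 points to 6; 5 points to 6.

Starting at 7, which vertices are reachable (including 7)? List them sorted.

4, 6, 7, 8, 9

Start at 7.
Its neighbours: 8.
Then their neighbours: 6.
Then next layer: 4.
Then next layer: 9.
Nothing further is reachable.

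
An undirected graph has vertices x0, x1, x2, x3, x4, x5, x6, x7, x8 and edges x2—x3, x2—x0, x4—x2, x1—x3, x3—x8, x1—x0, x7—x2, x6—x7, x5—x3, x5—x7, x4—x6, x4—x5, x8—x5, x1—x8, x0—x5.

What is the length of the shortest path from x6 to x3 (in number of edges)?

3

Distance 0: x6.
Distance 1: x4, x7.
Distance 2: x2, x5.
Distance 3: x0, x3, x8 — contains x3.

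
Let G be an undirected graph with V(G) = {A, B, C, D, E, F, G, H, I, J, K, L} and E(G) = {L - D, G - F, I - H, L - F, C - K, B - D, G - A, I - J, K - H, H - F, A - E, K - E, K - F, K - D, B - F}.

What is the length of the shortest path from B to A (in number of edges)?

Distance 0: B.
Distance 1: D, F.
Distance 2: G, H, K, L.
Distance 3: A, C, E, I — contains A.

3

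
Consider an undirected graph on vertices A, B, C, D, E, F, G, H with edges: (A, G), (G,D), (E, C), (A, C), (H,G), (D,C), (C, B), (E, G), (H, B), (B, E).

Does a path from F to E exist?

No

F has no edges, so nothing is reachable from it.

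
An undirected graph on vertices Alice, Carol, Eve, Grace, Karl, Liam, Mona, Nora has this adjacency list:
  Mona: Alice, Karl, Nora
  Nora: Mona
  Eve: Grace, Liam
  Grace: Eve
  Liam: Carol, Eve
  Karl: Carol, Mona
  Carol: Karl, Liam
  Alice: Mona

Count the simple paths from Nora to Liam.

1

Nora–Mona–Karl–Carol–Liam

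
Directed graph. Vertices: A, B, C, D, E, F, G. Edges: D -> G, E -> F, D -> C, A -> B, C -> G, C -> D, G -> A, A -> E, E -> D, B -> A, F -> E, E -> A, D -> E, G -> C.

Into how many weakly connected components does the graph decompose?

From A: component {A, B, C, D, E, F, G}.
That's 1 component.

1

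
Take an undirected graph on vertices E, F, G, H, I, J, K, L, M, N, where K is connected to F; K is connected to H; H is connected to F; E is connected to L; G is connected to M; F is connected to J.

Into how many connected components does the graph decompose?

5

From E: component {E, L}.
From F: component {F, H, J, K}.
From G: component {G, M}.
From I: component {I}.
From N: component {N}.
That's 5 components.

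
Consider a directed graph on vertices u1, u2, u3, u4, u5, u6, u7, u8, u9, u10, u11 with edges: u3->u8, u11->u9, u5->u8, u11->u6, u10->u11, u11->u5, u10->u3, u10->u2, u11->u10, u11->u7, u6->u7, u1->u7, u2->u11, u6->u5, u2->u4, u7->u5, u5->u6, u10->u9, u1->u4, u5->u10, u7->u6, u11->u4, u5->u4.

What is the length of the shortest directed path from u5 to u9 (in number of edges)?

2

Distance 0: u5.
Distance 1: u4, u6, u8, u10.
Distance 2: u2, u3, u7, u9, u11 — contains u9.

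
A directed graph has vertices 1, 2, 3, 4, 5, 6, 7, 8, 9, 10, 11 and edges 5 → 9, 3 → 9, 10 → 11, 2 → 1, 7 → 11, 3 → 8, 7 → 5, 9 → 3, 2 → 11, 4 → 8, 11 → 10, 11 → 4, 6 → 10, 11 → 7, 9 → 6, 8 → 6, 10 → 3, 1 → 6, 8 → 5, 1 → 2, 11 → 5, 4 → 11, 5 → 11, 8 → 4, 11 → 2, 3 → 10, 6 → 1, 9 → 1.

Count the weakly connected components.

1

From 1: component {1, 2, 3, 4, 5, 6, 7, 8, 9, 10, 11}.
That's 1 component.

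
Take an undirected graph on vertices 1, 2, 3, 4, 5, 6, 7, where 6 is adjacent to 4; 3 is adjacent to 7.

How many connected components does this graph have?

From 1: component {1}.
From 2: component {2}.
From 3: component {3, 7}.
From 4: component {4, 6}.
From 5: component {5}.
That's 5 components.

5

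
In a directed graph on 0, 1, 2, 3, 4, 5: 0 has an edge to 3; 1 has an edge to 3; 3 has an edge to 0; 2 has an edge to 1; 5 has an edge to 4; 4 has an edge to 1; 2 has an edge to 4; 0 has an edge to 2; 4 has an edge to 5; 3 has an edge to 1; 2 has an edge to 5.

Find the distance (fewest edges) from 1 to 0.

2

Distance 0: 1.
Distance 1: 3.
Distance 2: 0 — contains 0.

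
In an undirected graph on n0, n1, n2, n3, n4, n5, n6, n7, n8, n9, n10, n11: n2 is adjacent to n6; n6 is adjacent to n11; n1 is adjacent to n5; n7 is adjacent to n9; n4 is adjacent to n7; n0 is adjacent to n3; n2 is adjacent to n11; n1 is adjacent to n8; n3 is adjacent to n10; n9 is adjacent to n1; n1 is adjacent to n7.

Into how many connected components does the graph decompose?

From n0: component {n0, n3, n10}.
From n1: component {n1, n4, n5, n7, n8, n9}.
From n2: component {n2, n6, n11}.
That's 3 components.

3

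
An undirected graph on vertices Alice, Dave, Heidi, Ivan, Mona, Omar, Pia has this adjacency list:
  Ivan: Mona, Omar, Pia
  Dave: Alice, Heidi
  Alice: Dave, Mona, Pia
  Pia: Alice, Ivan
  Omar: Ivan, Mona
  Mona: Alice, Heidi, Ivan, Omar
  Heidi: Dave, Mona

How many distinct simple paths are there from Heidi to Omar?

7

Heidi–Dave–Alice–Mona–Ivan–Omar
Heidi–Dave–Alice–Mona–Omar
Heidi–Dave–Alice–Pia–Ivan–Mona–Omar
Heidi–Dave–Alice–Pia–Ivan–Omar
Heidi–Mona–Alice–Pia–Ivan–Omar
Heidi–Mona–Ivan–Omar
Heidi–Mona–Omar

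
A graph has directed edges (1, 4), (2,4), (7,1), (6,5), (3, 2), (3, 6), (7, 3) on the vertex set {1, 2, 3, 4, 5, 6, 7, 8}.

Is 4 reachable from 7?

Explore from 7.
Distance 1: reach 1, 3.
Distance 2: reach 2, 4, 6.
Found 4.

Yes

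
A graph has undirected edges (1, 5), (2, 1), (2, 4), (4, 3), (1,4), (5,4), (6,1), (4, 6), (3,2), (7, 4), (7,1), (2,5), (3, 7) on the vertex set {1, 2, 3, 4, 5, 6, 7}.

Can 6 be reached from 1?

Explore from 1.
Distance 1: reach 2, 4, 5, 6, 7.
Found 6.

Yes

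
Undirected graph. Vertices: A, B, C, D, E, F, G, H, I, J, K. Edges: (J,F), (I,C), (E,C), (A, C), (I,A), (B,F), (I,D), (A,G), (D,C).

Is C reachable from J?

No

Explore from J.
Distance 1: reach F.
Distance 2: reach B.
The search is exhausted without reaching C; it lies in a different component.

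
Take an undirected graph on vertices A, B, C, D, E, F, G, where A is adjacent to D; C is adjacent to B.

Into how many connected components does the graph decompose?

From A: component {A, D}.
From B: component {B, C}.
From E: component {E}.
From F: component {F}.
From G: component {G}.
That's 5 components.

5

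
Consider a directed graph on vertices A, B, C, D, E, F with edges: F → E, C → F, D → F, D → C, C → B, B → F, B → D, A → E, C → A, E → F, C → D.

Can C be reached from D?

Yes

Explore from D.
Distance 1: reach C, F.
Found C.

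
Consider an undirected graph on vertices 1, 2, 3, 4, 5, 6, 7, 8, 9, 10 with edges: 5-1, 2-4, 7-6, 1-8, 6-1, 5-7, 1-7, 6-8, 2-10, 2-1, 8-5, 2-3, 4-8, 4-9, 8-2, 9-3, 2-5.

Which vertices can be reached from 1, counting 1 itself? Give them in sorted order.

1, 2, 3, 4, 5, 6, 7, 8, 9, 10

Start at 1.
Its neighbours: 2, 5, 6, 7, 8.
Then their neighbours: 3, 4, 10.
Then next layer: 9.
Every vertex is now reached.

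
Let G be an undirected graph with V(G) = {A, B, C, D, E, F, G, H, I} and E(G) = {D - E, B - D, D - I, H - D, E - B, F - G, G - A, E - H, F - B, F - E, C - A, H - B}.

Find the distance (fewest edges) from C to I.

Distance 0: C.
Distance 1: A.
Distance 2: G.
Distance 3: F.
Distance 4: B, E.
Distance 5: D, H.
Distance 6: I — contains I.

6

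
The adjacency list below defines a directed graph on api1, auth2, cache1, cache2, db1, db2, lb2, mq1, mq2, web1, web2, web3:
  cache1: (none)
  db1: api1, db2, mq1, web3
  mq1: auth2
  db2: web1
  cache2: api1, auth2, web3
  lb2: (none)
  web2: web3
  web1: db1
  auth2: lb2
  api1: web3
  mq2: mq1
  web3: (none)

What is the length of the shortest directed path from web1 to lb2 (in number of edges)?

4

Distance 0: web1.
Distance 1: db1.
Distance 2: api1, db2, mq1, web3.
Distance 3: auth2.
Distance 4: lb2 — contains lb2.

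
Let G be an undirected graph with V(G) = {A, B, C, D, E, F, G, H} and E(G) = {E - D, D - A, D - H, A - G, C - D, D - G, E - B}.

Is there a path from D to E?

Explore from D.
Distance 1: reach A, C, E, G, H.
Found E.

Yes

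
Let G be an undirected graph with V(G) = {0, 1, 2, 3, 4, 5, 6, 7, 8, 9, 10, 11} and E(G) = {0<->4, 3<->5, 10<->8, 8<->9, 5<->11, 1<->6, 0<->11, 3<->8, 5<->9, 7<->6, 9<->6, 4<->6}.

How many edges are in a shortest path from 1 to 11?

4

Distance 0: 1.
Distance 1: 6.
Distance 2: 4, 7, 9.
Distance 3: 0, 5, 8.
Distance 4: 3, 10, 11 — contains 11.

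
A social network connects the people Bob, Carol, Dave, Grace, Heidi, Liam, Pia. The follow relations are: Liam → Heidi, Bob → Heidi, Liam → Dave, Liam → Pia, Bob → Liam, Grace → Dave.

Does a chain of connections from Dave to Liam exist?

No

Dave has no outgoing edges, so nothing is reachable from it.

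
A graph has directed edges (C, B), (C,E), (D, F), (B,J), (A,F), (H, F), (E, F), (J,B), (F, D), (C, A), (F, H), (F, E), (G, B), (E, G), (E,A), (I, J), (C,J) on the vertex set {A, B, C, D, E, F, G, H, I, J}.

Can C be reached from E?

Explore from E.
Distance 1: reach A, F, G.
Distance 2: reach B, D, H.
Distance 3: reach J.
The search from E is exhausted; no directed path reaches C.

No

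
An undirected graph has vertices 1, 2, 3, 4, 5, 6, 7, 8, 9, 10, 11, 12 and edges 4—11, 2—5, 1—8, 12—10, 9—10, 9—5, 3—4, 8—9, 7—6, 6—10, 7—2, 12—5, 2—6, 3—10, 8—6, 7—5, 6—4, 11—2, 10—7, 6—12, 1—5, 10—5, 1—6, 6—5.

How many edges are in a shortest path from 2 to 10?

Distance 0: 2.
Distance 1: 5, 6, 7, 11.
Distance 2: 1, 4, 8, 9, 10, 12 — contains 10.

2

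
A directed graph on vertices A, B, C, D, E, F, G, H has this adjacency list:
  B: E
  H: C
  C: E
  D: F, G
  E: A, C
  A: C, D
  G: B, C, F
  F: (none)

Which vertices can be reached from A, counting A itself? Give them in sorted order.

Start at A.
Its neighbours: C, D.
Then their neighbours: E, F, G.
Then next layer: B.
Nothing further is reachable.

A, B, C, D, E, F, G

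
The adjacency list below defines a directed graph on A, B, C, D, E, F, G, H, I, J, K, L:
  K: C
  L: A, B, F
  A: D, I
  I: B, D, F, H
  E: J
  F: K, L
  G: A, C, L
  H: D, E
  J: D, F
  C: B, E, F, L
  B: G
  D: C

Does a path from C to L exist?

Yes

Explore from C.
Distance 1: reach B, E, F, L.
Found L.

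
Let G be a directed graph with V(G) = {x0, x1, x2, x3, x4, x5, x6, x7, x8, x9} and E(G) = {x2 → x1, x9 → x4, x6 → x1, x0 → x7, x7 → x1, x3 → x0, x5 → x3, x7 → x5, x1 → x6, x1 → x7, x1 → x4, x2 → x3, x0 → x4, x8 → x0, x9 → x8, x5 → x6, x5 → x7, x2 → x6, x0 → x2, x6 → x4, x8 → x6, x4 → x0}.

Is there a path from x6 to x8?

No

Explore from x6.
Distance 1: reach x1, x4.
Distance 2: reach x0, x7.
Distance 3: reach x2, x5.
Distance 4: reach x3.
The search from x6 is exhausted; no directed path reaches x8.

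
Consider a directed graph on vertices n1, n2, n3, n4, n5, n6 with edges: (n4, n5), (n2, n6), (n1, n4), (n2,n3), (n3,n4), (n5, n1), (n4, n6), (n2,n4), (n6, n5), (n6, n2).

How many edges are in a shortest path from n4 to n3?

3

Distance 0: n4.
Distance 1: n5, n6.
Distance 2: n1, n2.
Distance 3: n3 — contains n3.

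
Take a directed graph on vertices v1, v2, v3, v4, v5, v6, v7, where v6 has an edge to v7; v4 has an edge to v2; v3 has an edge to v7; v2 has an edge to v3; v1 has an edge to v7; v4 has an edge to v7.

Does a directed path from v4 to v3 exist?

Yes

Explore from v4.
Distance 1: reach v2, v7.
Distance 2: reach v3.
Found v3.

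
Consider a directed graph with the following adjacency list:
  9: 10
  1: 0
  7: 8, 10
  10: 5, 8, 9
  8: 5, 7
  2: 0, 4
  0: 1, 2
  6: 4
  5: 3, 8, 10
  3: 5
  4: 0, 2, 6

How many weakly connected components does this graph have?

2

From 0: component {0, 1, 2, 4, 6}.
From 3: component {3, 5, 7, 8, 9, 10}.
That's 2 components.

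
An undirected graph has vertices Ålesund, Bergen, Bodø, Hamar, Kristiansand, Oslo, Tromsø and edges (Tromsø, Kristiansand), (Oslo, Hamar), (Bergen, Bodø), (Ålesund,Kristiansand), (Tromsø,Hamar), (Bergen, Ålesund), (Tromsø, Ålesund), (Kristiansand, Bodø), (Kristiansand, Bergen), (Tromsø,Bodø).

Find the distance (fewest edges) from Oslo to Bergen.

Distance 0: Oslo.
Distance 1: Hamar.
Distance 2: Tromsø.
Distance 3: Ålesund, Bodø, Kristiansand.
Distance 4: Bergen — contains Bergen.

4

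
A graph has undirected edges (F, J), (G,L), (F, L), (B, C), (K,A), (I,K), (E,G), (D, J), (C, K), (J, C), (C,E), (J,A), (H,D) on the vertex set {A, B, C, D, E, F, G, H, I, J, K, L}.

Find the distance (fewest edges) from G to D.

Distance 0: G.
Distance 1: E, L.
Distance 2: C, F.
Distance 3: B, J, K.
Distance 4: A, D, I — contains D.

4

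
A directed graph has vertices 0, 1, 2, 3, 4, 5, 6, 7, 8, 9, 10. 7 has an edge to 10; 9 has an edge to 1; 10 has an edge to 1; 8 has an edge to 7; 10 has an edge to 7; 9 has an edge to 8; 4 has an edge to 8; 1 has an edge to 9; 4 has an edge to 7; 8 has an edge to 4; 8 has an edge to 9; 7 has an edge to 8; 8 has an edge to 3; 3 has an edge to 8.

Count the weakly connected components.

From 0: component {0}.
From 1: component {1, 3, 4, 7, 8, 9, 10}.
From 2: component {2}.
From 5: component {5}.
From 6: component {6}.
That's 5 components.

5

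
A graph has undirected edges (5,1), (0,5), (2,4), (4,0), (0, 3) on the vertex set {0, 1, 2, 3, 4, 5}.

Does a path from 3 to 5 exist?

Explore from 3.
Distance 1: reach 0.
Distance 2: reach 4, 5.
Found 5.

Yes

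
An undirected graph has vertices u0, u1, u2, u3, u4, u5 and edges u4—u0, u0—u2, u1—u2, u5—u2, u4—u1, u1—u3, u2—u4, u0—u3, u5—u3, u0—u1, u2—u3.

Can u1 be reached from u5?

Explore from u5.
Distance 1: reach u2, u3.
Distance 2: reach u0, u1, u4.
Found u1.

Yes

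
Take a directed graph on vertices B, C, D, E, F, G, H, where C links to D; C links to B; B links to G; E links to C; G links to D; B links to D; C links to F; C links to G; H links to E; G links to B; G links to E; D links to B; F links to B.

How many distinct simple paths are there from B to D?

B→D
B→G→D
B→G→E→C→D

3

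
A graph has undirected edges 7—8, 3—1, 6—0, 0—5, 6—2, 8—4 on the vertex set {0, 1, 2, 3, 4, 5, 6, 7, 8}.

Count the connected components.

3

From 0: component {0, 2, 5, 6}.
From 1: component {1, 3}.
From 4: component {4, 7, 8}.
That's 3 components.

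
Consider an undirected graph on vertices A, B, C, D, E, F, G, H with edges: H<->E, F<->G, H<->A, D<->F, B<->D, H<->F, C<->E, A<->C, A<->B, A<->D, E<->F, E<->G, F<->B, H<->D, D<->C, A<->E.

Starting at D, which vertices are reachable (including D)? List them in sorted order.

Start at D.
Its neighbours: A, B, C, F, H.
Then their neighbours: E, G.
Every vertex is now reached.

A, B, C, D, E, F, G, H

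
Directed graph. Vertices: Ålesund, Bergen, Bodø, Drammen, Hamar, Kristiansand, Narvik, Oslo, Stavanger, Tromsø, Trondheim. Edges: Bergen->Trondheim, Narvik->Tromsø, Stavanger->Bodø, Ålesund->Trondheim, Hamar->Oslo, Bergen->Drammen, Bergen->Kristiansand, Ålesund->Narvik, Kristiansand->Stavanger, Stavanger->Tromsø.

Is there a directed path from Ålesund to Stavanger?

No

Explore from Ålesund.
Distance 1: reach Narvik, Trondheim.
Distance 2: reach Tromsø.
The search from Ålesund is exhausted; no directed path reaches Stavanger.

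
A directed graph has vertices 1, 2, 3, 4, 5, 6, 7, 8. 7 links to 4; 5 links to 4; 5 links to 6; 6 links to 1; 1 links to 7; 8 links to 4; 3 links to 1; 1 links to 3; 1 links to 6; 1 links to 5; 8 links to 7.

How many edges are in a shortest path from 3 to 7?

Distance 0: 3.
Distance 1: 1.
Distance 2: 5, 6, 7 — contains 7.

2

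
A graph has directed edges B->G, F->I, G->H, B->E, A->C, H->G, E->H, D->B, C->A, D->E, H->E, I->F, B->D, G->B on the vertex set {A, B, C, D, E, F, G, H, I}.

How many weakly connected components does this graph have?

From A: component {A, C}.
From B: component {B, D, E, G, H}.
From F: component {F, I}.
That's 3 components.

3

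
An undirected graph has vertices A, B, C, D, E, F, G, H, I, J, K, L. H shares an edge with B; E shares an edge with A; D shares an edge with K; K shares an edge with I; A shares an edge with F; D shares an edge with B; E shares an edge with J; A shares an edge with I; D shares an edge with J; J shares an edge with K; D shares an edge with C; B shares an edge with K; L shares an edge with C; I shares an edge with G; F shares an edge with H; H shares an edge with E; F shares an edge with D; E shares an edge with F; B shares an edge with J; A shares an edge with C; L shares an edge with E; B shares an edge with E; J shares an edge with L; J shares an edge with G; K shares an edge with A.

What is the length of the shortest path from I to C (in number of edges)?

2

Distance 0: I.
Distance 1: A, G, K.
Distance 2: B, C, D, E, F, J — contains C.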